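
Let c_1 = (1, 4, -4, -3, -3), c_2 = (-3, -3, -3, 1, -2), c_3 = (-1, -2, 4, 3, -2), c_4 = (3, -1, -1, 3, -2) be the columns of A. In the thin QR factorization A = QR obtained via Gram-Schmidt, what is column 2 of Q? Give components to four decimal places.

c_1 = (1, 4, -4, -3, -3); ‖c_1‖ = 7.1414, so e_1 = (0.1400, 0.5601, -0.5601, -0.4201, -0.4201).
e_1·c_2 = 0.1400·(-3) + 0.5601·(-3) + (-0.5601)·(-3) + (-0.4201)·1 + (-0.4201)·(-2) = 0.0000.
u_2 = c_2 + 0.0000·e_1 = (-3.0000, -3.0000, -3.0000, 1.0000, -2.0000).
‖u_2‖ = 5.6569, so e_2 = (-0.5303, -0.5303, -0.5303, 0.1768, -0.3536).

e_2 = (-0.5303, -0.5303, -0.5303, 0.1768, -0.3536)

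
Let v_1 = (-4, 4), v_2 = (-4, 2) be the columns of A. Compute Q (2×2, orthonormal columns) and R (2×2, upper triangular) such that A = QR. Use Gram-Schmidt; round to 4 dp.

Q = [[-0.7071, -0.7071], [0.7071, -0.7071]], R = [[5.6569, 4.2426], [0.0000, 1.4142]]

v_1 = (-4, 4); ‖v_1‖ = 5.6569, so e_1 = (-0.7071, 0.7071).
e_1·v_2 = (-0.7071)·(-4) + 0.7071·2 = 4.2426.
u_2 = v_2 − 4.2426·e_1 = (-1.0000, -1.0000).
‖u_2‖ = 1.4142, so e_2 = (-0.7071, -0.7071).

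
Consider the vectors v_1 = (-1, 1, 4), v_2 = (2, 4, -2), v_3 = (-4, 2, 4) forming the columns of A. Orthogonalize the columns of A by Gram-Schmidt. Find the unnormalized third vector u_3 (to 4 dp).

u_3 = (-2.7273, 0.9091, -0.9091)

v_1 = (-1, 1, 4); ‖v_1‖ = 4.2426, so e_1 = (-0.2357, 0.2357, 0.9428).
e_1·v_2 = (-0.2357)·2 + 0.2357·4 + 0.9428·(-2) = -1.4142.
u_2 = v_2 + 1.4142·e_1 = (1.6667, 4.3333, -0.6667).
‖u_2‖ = 4.6904, so e_2 = (0.3553, 0.9239, -0.1421).
e_1·v_3 = (-0.2357)·(-4) + 0.2357·2 + 0.9428·4 = 5.1854; e_2·v_3 = 0.3553·(-4) + 0.9239·2 + (-0.1421)·4 = -0.1421.
u_3 = v_3 − 5.1854·e_1 + 0.1421·e_2 = (-2.7273, 0.9091, -0.9091).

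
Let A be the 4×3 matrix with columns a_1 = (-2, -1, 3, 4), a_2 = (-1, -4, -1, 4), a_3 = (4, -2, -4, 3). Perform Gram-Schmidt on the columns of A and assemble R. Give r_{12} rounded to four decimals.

r_{12} = 3.4689

a_1 = (-2, -1, 3, 4); ‖a_1‖ = 5.4772, so q_1 = (-0.3651, -0.1826, 0.5477, 0.7303).
r_{12} = q_1·a_2 = 3.4689.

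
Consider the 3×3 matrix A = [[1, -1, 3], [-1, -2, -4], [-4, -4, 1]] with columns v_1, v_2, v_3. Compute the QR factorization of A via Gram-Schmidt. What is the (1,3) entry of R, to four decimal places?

r_{13} = 0.7071

v_1 = (1, -1, -4); ‖v_1‖ = 4.2426, so e_1 = (0.2357, -0.2357, -0.9428).
r_{13} = e_1·v_3 = 0.7071.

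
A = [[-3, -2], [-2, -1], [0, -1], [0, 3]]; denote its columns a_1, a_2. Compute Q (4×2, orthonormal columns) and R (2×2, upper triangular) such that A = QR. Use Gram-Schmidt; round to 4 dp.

a_1 = (-3, -2, 0, 0); ‖a_1‖ = 3.6056, so q_1 = (-0.8321, -0.5547, 0.0000, 0.0000).
q_1·a_2 = (-0.8321)·(-2) + (-0.5547)·(-1) + 0.0000·(-1) + 0.0000·3 = 2.2188.
u_2 = a_2 − 2.2188·q_1 = (-0.1538, 0.2308, -1.0000, 3.0000).
‖u_2‖ = 3.1744, so q_2 = (-0.0485, 0.0727, -0.3150, 0.9451).

Q = [[-0.8321, -0.0485], [-0.5547, 0.0727], [0.0000, -0.3150], [0.0000, 0.9451]], R = [[3.6056, 2.2188], [0.0000, 3.1744]]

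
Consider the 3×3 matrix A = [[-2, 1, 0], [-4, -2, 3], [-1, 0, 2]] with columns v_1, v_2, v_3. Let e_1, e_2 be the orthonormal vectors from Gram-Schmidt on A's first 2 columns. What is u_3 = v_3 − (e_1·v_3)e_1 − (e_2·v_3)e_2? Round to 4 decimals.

u_3 = (-0.3768, -0.1884, 1.5072)

e_1 = v_1/‖v_1‖ = (-2, -4, -1)/4.5826 = (-0.4364, -0.8729, -0.2182).
r_{12} = e_1·v_2 = 1.3093.
u_2 = v_2 − 1.3093·e_1 = (1.5714, -0.8571, 0.2857).
‖u_2‖ = 1.8127, so e_2 = (0.8669, -0.4729, 0.1576).
r_{13} = e_1·v_3 = -3.0551; r_{23} = e_2·v_3 = -1.1034.
u_3 = v_3 + 3.0551·e_1 + 1.1034·e_2 = (-0.3768, -0.1884, 1.5072).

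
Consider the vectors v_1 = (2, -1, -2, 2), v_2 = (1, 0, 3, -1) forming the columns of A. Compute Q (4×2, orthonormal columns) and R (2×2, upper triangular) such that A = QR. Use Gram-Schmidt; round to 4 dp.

v_1 = (2, -1, -2, 2); ‖v_1‖ = 3.6056, so q_1 = (0.5547, -0.2774, -0.5547, 0.5547).
q_1·v_2 = 0.5547·1 + (-0.2774)·0 + (-0.5547)·3 + 0.5547·(-1) = -1.6641.
u_2 = v_2 + 1.6641·q_1 = (1.9231, -0.4615, 2.0769, -0.0769).
‖u_2‖ = 2.8689, so q_2 = (0.6703, -0.1609, 0.7239, -0.0268).

Q = [[0.5547, 0.6703], [-0.2774, -0.1609], [-0.5547, 0.7239], [0.5547, -0.0268]], R = [[3.6056, -1.6641], [0.0000, 2.8689]]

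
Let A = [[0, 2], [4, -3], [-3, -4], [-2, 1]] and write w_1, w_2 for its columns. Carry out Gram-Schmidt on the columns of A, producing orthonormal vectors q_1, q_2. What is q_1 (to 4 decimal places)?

w_1 = (0, 4, -3, -2); ‖w_1‖ = 5.3852, so q_1 = (0.0000, 0.7428, -0.5571, -0.3714).

q_1 = (0.0000, 0.7428, -0.5571, -0.3714)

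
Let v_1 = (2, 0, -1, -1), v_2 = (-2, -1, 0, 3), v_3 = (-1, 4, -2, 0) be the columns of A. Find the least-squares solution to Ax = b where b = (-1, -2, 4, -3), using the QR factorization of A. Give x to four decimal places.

q_1 = v_1/‖v_1‖ = (2, 0, -1, -1)/2.4495 = (0.8165, 0.0000, -0.4082, -0.4082).
r_{12} = q_1·v_2 = -2.8577.
u_2 = v_2 + 2.8577·q_1 = (0.3333, -1.0000, -1.1667, 1.8333).
‖u_2‖ = 2.4152, so q_2 = (0.1380, -0.4140, -0.4830, 0.7591).
r_{13} = q_1·v_3 = 0.0000; r_{23} = q_2·v_3 = -0.8281.
u_3 = v_3 + 0.0000·q_1 + 0.8281·q_2 = (-0.8857, 3.6571, -2.4000, 0.6286).
‖u_3‖ = 4.5071, so q_3 = (-0.1965, 0.8114, -0.5325, 0.1395).
Qᵀb = (-1.2247, -3.5193, -3.9746).
Back-substitute: x_3 = -3.9746/4.5071 = -0.8819.
x_2 = (-3.5193 + 0.8281·(-0.8819))/2.4152 = -1.7595.
x_1 = (-1.2247 + 2.8577·(-1.7595) + 0.0000·(-0.8819))/2.4495 = -2.5527.

x = (-2.5527, -1.7595, -0.8819)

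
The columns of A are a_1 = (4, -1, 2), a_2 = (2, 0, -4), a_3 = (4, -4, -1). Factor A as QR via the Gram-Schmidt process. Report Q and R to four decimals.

a_1 = (4, -1, 2); ‖a_1‖ = 4.5826, so q_1 = (0.8729, -0.2182, 0.4364).
q_1·a_2 = 0.8729·2 + (-0.2182)·0 + 0.4364·(-4) = 0.0000.
u_2 = a_2 + 0.0000·q_1 = (2.0000, 0.0000, -4.0000).
‖u_2‖ = 4.4721, so q_2 = (0.4472, 0.0000, -0.8944).
q_1·a_3 = 0.8729·4 + (-0.2182)·(-4) + 0.4364·(-1) = 3.9279; q_2·a_3 = 0.4472·4 + 0.0000·(-4) + (-0.8944)·(-1) = 2.6833.
u_3 = a_3 − 3.9279·q_1 − 2.6833·q_2 = (-0.6286, -3.1429, -0.3143).
‖u_3‖ = 3.2205, so q_3 = (-0.1952, -0.9759, -0.0976).

Q = [[0.8729, 0.4472, -0.1952], [-0.2182, 0.0000, -0.9759], [0.4364, -0.8944, -0.0976]], R = [[4.5826, 0.0000, 3.9279], [0.0000, 4.4721, 2.6833], [0.0000, 0.0000, 3.2205]]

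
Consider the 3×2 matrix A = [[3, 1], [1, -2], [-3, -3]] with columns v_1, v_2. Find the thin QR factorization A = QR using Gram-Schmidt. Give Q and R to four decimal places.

v_1 = (3, 1, -3); ‖v_1‖ = 4.3589, so e_1 = (0.6882, 0.2294, -0.6882).
e_1·v_2 = 0.6882·1 + 0.2294·(-2) + (-0.6882)·(-3) = 2.2942.
u_2 = v_2 − 2.2942·e_1 = (-0.5789, -2.5263, -1.4211).
‖u_2‖ = 2.9558, so e_2 = (-0.1959, -0.8547, -0.4808).

Q = [[0.6882, -0.1959], [0.2294, -0.8547], [-0.6882, -0.4808]], R = [[4.3589, 2.2942], [0.0000, 2.9558]]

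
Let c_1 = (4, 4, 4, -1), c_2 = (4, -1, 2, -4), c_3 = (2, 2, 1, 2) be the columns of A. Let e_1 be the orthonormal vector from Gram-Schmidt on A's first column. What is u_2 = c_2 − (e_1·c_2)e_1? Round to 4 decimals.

u_2 = (2.0408, -2.9592, 0.0408, -3.5102)

e_1 = c_1/‖c_1‖ = (4, 4, 4, -1)/7.0000 = (0.5714, 0.5714, 0.5714, -0.1429).
r_{12} = e_1·c_2 = 3.4286.
u_2 = c_2 − 3.4286·e_1 = (2.0408, -2.9592, 0.0408, -3.5102).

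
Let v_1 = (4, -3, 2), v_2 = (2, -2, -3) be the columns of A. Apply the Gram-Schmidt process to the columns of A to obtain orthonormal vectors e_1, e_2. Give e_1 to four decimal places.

v_1 = (4, -3, 2); ‖v_1‖ = 5.3852, so e_1 = (0.7428, -0.5571, 0.3714).

e_1 = (0.7428, -0.5571, 0.3714)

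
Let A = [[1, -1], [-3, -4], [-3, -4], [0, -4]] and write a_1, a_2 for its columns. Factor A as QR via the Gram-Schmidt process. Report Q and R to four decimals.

Q = [[0.2294, -0.4806], [-0.6882, -0.0801], [-0.6882, -0.0801], [0.0000, -0.8696]], R = [[4.3589, 5.2766], [0.0000, 4.5998]]

e_1 = a_1/‖a_1‖ = (1, -3, -3, 0)/4.3589 = (0.2294, -0.6882, -0.6882, 0.0000).
r_{12} = e_1·a_2 = 5.2766.
u_2 = a_2 − 5.2766·e_1 = (-2.2105, -0.3684, -0.3684, -4.0000).
‖u_2‖ = 4.5998, so e_2 = (-0.4806, -0.0801, -0.0801, -0.8696).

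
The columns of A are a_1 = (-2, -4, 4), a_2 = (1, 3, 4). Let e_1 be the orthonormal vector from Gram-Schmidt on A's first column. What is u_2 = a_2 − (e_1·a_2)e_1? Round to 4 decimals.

a_1 = (-2, -4, 4); ‖a_1‖ = 6.0000, so e_1 = (-0.3333, -0.6667, 0.6667).
e_1·a_2 = (-0.3333)·1 + (-0.6667)·3 + 0.6667·4 = 0.3333.
u_2 = a_2 − 0.3333·e_1 = (1.1111, 3.2222, 3.7778).

u_2 = (1.1111, 3.2222, 3.7778)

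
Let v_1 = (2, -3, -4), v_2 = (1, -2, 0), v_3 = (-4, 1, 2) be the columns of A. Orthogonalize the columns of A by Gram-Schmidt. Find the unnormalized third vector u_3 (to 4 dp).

u_3 = (-2.5679, -1.2840, -0.3210)

v_1 = (2, -3, -4); ‖v_1‖ = 5.3852, so e_1 = (0.3714, -0.5571, -0.7428).
e_1·v_2 = 0.3714·1 + (-0.5571)·(-2) + (-0.7428)·0 = 1.4856.
u_2 = v_2 − 1.4856·e_1 = (0.4483, -1.1724, 1.1034).
‖u_2‖ = 1.6713, so e_2 = (0.2682, -0.7015, 0.6603).
e_1·v_3 = 0.3714·(-4) + (-0.5571)·1 + (-0.7428)·2 = -3.5282; e_2·v_3 = 0.2682·(-4) + (-0.7015)·1 + 0.6603·2 = -0.4539.
u_3 = v_3 + 3.5282·e_1 + 0.4539·e_2 = (-2.5679, -1.2840, -0.3210).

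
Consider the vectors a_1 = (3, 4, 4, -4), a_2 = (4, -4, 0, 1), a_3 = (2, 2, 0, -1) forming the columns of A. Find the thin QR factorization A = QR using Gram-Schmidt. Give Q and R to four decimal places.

Q = [[0.3974, 0.7830, 0.4670], [0.5298, -0.6090, 0.5006], [0.5298, 0.0994, -0.7164], [-0.5298, 0.0777, 0.1345]], R = [[7.5498, -1.0596, 2.3842], [0.0000, 5.6460, 0.2703], [0.0000, 0.0000, 1.8008]]

e_1 = a_1/‖a_1‖ = (3, 4, 4, -4)/7.5498 = (0.3974, 0.5298, 0.5298, -0.5298).
r_{12} = e_1·a_2 = -1.0596.
u_2 = a_2 + 1.0596·e_1 = (4.4211, -3.4386, 0.5614, 0.4386).
‖u_2‖ = 5.6460, so e_2 = (0.7830, -0.6090, 0.0994, 0.0777).
r_{13} = e_1·a_3 = 2.3842; r_{23} = e_2·a_3 = 0.2703.
u_3 = a_3 − 2.3842·e_1 − 0.2703·e_2 = (0.8409, 0.9015, -1.2900, 0.2422).
‖u_3‖ = 1.8008, so e_3 = (0.4670, 0.5006, -0.7164, 0.1345).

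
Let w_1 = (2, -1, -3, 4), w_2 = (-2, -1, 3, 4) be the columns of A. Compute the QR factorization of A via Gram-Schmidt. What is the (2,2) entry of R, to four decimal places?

r_{22} = 5.4283

e_1 = w_1/‖w_1‖ = (2, -1, -3, 4)/5.4772 = (0.3651, -0.1826, -0.5477, 0.7303).
r_{12} = e_1·w_2 = 0.7303.
u_2 = w_2 − 0.7303·e_1 = (-2.2667, -0.8667, 3.4000, 3.4667).
r_{22} = ‖u_2‖ = 5.4283.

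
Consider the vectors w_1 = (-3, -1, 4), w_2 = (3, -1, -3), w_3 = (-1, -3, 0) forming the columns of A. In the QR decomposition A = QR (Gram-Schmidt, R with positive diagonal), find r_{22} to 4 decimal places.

w_1 = (-3, -1, 4); ‖w_1‖ = 5.0990, so e_1 = (-0.5883, -0.1961, 0.7845).
e_1·w_2 = (-0.5883)·3 + (-0.1961)·(-1) + 0.7845·(-3) = -3.9223.
u_2 = w_2 + 3.9223·e_1 = (0.6923, -1.7692, 0.0769).
r_{22} = ‖u_2‖ = 1.9014.

r_{22} = 1.9014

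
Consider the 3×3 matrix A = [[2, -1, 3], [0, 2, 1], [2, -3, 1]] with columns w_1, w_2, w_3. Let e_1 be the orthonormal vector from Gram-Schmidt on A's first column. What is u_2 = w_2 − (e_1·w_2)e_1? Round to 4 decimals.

u_2 = (1.0000, 2.0000, -1.0000)

w_1 = (2, 0, 2); ‖w_1‖ = 2.8284, so e_1 = (0.7071, 0.0000, 0.7071).
e_1·w_2 = 0.7071·(-1) + 0.0000·2 + 0.7071·(-3) = -2.8284.
u_2 = w_2 + 2.8284·e_1 = (1.0000, 2.0000, -1.0000).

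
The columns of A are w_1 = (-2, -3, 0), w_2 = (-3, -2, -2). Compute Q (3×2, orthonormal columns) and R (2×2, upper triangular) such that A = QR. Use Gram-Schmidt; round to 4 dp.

Q = [[-0.5547, -0.4741], [-0.8321, 0.3161], [0.0000, -0.8218]], R = [[3.6056, 3.3282], [0.0000, 2.4337]]

q_1 = w_1/‖w_1‖ = (-2, -3, 0)/3.6056 = (-0.5547, -0.8321, 0.0000).
r_{12} = q_1·w_2 = 3.3282.
u_2 = w_2 − 3.3282·q_1 = (-1.1538, 0.7692, -2.0000).
‖u_2‖ = 2.4337, so q_2 = (-0.4741, 0.3161, -0.8218).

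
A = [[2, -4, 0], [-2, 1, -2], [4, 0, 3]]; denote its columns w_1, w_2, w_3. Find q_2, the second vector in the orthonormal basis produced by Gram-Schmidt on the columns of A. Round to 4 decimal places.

w_1 = (2, -2, 4); ‖w_1‖ = 4.8990, so q_1 = (0.4082, -0.4082, 0.8165).
q_1·w_2 = 0.4082·(-4) + (-0.4082)·1 + 0.8165·0 = -2.0412.
u_2 = w_2 + 2.0412·q_1 = (-3.1667, 0.1667, 1.6667).
‖u_2‖ = 3.5824, so q_2 = (-0.8840, 0.0465, 0.4652).

q_2 = (-0.8840, 0.0465, 0.4652)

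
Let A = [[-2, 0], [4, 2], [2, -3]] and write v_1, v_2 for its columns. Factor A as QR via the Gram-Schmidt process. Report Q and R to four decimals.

Q = [[-0.4082, 0.0465], [0.8165, 0.4652], [0.4082, -0.8840]], R = [[4.8990, 0.4082], [0.0000, 3.5824]]

v_1 = (-2, 4, 2); ‖v_1‖ = 4.8990, so e_1 = (-0.4082, 0.8165, 0.4082).
e_1·v_2 = (-0.4082)·0 + 0.8165·2 + 0.4082·(-3) = 0.4082.
u_2 = v_2 − 0.4082·e_1 = (0.1667, 1.6667, -3.1667).
‖u_2‖ = 3.5824, so e_2 = (0.0465, 0.4652, -0.8840).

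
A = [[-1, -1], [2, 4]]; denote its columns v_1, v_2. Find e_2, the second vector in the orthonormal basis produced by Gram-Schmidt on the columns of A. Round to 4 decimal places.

e_2 = (0.8944, 0.4472)

e_1 = v_1/‖v_1‖ = (-1, 2)/2.2361 = (-0.4472, 0.8944).
r_{12} = e_1·v_2 = 4.0249.
u_2 = v_2 − 4.0249·e_1 = (0.8000, 0.4000).
‖u_2‖ = 0.8944, so e_2 = (0.8944, 0.4472).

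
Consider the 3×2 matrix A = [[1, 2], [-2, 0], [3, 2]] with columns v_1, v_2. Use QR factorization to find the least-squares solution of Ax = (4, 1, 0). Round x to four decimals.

v_1 = (1, -2, 3); ‖v_1‖ = 3.7417, so q_1 = (0.2673, -0.5345, 0.8018).
q_1·v_2 = 0.2673·2 + (-0.5345)·0 + 0.8018·2 = 2.1381.
u_2 = v_2 − 2.1381·q_1 = (1.4286, 1.1429, 0.2857).
‖u_2‖ = 1.8516, so q_2 = (0.7715, 0.6172, 0.1543).
Qᵀb = (0.5345, 3.7033).
Back-substitute: x_2 = 3.7033/1.8516 = 2.0000.
x_1 = (0.5345 − 2.1381·2.0000)/3.7417 = -1.0000.

x = (-1.0000, 2.0000)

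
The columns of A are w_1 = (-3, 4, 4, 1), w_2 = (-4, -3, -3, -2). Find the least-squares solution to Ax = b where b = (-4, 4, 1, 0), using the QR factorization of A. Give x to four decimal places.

x = (0.8786, 0.3500)

w_1 = (-3, 4, 4, 1); ‖w_1‖ = 6.4807, so e_1 = (-0.4629, 0.6172, 0.6172, 0.1543).
e_1·w_2 = (-0.4629)·(-4) + 0.6172·(-3) + 0.6172·(-3) + 0.1543·(-2) = -2.1602.
u_2 = w_2 + 2.1602·e_1 = (-5.0000, -1.6667, -1.6667, -1.6667).
‖u_2‖ = 5.7735, so e_2 = (-0.8660, -0.2887, -0.2887, -0.2887).
Qᵀb = (4.9377, 2.0207).
Back-substitute: x_2 = 2.0207/5.7735 = 0.3500.
x_1 = (4.9377 + 2.1602·0.3500)/6.4807 = 0.8786.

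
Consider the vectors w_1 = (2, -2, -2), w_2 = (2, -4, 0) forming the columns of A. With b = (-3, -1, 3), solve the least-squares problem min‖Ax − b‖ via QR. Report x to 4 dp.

w_1 = (2, -2, -2); ‖w_1‖ = 3.4641, so e_1 = (0.5774, -0.5774, -0.5774).
e_1·w_2 = 0.5774·2 + (-0.5774)·(-4) + (-0.5774)·0 = 3.4641.
u_2 = w_2 − 3.4641·e_1 = (0.0000, -2.0000, 2.0000).
‖u_2‖ = 2.8284, so e_2 = (0.0000, -0.7071, 0.7071).
Qᵀb = (-2.8868, 2.8284).
Back-substitute: x_2 = 2.8284/2.8284 = 1.0000.
x_1 = (-2.8868 − 3.4641·1.0000)/3.4641 = -1.8333.

x = (-1.8333, 1.0000)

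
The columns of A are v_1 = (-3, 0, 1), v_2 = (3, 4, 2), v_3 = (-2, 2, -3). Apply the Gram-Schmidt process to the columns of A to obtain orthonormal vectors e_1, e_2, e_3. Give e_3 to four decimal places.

v_1 = (-3, 0, 1); ‖v_1‖ = 3.1623, so e_1 = (-0.9487, 0.0000, 0.3162).
e_1·v_2 = (-0.9487)·3 + 0.0000·4 + 0.3162·2 = -2.2136.
u_2 = v_2 + 2.2136·e_1 = (0.9000, 4.0000, 2.7000).
‖u_2‖ = 4.9092, so e_2 = (0.1833, 0.8148, 0.5500).
e_1·v_3 = (-0.9487)·(-2) + 0.0000·2 + 0.3162·(-3) = 0.9487; e_2·v_3 = 0.1833·(-2) + 0.8148·2 + 0.5500·(-3) = -0.3870.
u_3 = v_3 − 0.9487·e_1 + 0.3870·e_2 = (-1.0290, 2.3154, -3.0871).
‖u_3‖ = 3.9938, so e_3 = (-0.2577, 0.5797, -0.7730).

e_3 = (-0.2577, 0.5797, -0.7730)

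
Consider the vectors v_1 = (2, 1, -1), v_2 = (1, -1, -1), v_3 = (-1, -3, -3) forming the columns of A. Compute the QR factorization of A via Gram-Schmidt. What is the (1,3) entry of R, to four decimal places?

r_{13} = -0.8165

v_1 = (2, 1, -1); ‖v_1‖ = 2.4495, so q_1 = (0.8165, 0.4082, -0.4082).
r_{13} = q_1·v_3 = -0.8165.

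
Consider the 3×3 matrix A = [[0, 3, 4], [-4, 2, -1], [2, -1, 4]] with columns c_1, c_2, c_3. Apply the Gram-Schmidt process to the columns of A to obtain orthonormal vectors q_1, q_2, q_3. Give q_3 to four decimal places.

c_1 = (0, -4, 2); ‖c_1‖ = 4.4721, so q_1 = (0.0000, -0.8944, 0.4472).
q_1·c_2 = 0.0000·3 + (-0.8944)·2 + 0.4472·(-1) = -2.2361.
u_2 = c_2 + 2.2361·q_1 = (3.0000, 0.0000, 0.0000).
‖u_2‖ = 3.0000, so q_2 = (1.0000, 0.0000, 0.0000).
q_1·c_3 = 0.0000·4 + (-0.8944)·(-1) + 0.4472·4 = 2.6833; q_2·c_3 = 1.0000·4 + 0.0000·(-1) + 0.0000·4 = 4.0000.
u_3 = c_3 − 2.6833·q_1 − 4.0000·q_2 = (0.0000, 1.4000, 2.8000).
‖u_3‖ = 3.1305, so q_3 = (0.0000, 0.4472, 0.8944).

q_3 = (0.0000, 0.4472, 0.8944)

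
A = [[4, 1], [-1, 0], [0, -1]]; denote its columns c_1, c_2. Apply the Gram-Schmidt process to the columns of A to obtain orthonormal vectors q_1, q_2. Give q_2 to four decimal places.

c_1 = (4, -1, 0); ‖c_1‖ = 4.1231, so q_1 = (0.9701, -0.2425, 0.0000).
q_1·c_2 = 0.9701·1 + (-0.2425)·0 + 0.0000·(-1) = 0.9701.
u_2 = c_2 − 0.9701·q_1 = (0.0588, 0.2353, -1.0000).
‖u_2‖ = 1.0290, so q_2 = (0.0572, 0.2287, -0.9718).

q_2 = (0.0572, 0.2287, -0.9718)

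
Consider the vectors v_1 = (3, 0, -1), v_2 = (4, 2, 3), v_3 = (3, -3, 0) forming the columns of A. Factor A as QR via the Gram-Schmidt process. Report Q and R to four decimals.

v_1 = (3, 0, -1); ‖v_1‖ = 3.1623, so e_1 = (0.9487, 0.0000, -0.3162).
e_1·v_2 = 0.9487·4 + 0.0000·2 + (-0.3162)·3 = 2.8460.
u_2 = v_2 − 2.8460·e_1 = (1.3000, 2.0000, 3.9000).
‖u_2‖ = 4.5717, so e_2 = (0.2844, 0.4375, 0.8531).
e_1·v_3 = 0.9487·3 + 0.0000·(-3) + (-0.3162)·0 = 2.8460; e_2·v_3 = 0.2844·3 + 0.4375·(-3) + 0.8531·0 = -0.4594.
u_3 = v_3 − 2.8460·e_1 + 0.4594·e_2 = (0.4306, -2.7990, 1.2919).
‖u_3‖ = 3.1127, so e_3 = (0.1383, -0.8992, 0.4150).

Q = [[0.9487, 0.2844, 0.1383], [0.0000, 0.4375, -0.8992], [-0.3162, 0.8531, 0.4150]], R = [[3.1623, 2.8460, 2.8460], [0.0000, 4.5717, -0.4594], [0.0000, 0.0000, 3.1127]]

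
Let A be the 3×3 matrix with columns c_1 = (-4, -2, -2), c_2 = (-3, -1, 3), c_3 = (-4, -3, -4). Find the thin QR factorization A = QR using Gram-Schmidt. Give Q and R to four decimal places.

c_1 = (-4, -2, -2); ‖c_1‖ = 4.8990, so e_1 = (-0.8165, -0.4082, -0.4082).
e_1·c_2 = (-0.8165)·(-3) + (-0.4082)·(-1) + (-0.4082)·3 = 1.6330.
u_2 = c_2 − 1.6330·e_1 = (-1.6667, -0.3333, 3.6667).
‖u_2‖ = 4.0415, so e_2 = (-0.4124, -0.0825, 0.9073).
e_1·c_3 = (-0.8165)·(-4) + (-0.4082)·(-3) + (-0.4082)·(-4) = 6.1237; e_2·c_3 = (-0.4124)·(-4) + (-0.0825)·(-3) + 0.9073·(-4) = -1.7321.
u_3 = c_3 − 6.1237·e_1 + 1.7321·e_2 = (0.2857, -0.6429, 0.0714).
‖u_3‖ = 0.7071, so e_3 = (0.4041, -0.9091, 0.1010).

Q = [[-0.8165, -0.4124, 0.4041], [-0.4082, -0.0825, -0.9091], [-0.4082, 0.9073, 0.1010]], R = [[4.8990, 1.6330, 6.1237], [0.0000, 4.0415, -1.7321], [0.0000, 0.0000, 0.7071]]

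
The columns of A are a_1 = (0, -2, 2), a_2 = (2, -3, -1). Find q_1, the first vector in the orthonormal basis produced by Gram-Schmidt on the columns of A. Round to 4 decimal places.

q_1 = a_1/‖a_1‖ = (0, -2, 2)/2.8284 = (0.0000, -0.7071, 0.7071).

q_1 = (0.0000, -0.7071, 0.7071)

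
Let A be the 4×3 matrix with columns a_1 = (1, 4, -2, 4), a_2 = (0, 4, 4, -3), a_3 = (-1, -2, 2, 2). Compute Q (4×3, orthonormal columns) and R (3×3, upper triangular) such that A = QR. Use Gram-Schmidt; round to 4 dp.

e_1 = a_1/‖a_1‖ = (1, 4, -2, 4)/6.0828 = (0.1644, 0.6576, -0.3288, 0.6576).
r_{12} = e_1·a_2 = -0.6576.
u_2 = a_2 + 0.6576·e_1 = (0.1081, 4.4324, 3.7838, -2.5676).
‖u_2‖ = 6.3693, so e_2 = (0.0170, 0.6959, 0.5941, -0.4031).
r_{13} = e_1·a_3 = -0.8220; r_{23} = e_2·a_3 = -1.0269.
u_3 = a_3 + 0.8220·e_1 + 1.0269·e_2 = (-0.8474, -0.7448, 2.3398, 2.1266).
‖u_3‖ = 3.3571, so e_3 = (-0.2524, -0.2219, 0.6970, 0.6335).

Q = [[0.1644, 0.0170, -0.2524], [0.6576, 0.6959, -0.2219], [-0.3288, 0.5941, 0.6970], [0.6576, -0.4031, 0.6335]], R = [[6.0828, -0.6576, -0.8220], [0.0000, 6.3693, -1.0269], [0.0000, 0.0000, 3.3571]]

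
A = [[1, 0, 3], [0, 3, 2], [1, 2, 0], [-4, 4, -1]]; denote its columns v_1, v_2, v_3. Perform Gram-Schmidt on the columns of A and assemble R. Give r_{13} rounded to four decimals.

r_{13} = 1.6499

v_1 = (1, 0, 1, -4); ‖v_1‖ = 4.2426, so q_1 = (0.2357, 0.0000, 0.2357, -0.9428).
r_{13} = q_1·v_3 = 1.6499.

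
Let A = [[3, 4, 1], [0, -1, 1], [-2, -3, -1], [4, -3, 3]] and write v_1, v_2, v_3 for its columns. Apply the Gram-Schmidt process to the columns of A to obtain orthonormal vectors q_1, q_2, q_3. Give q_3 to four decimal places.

q_1 = v_1/‖v_1‖ = (3, 0, -2, 4)/5.3852 = (0.5571, 0.0000, -0.3714, 0.7428).
r_{12} = q_1·v_2 = 1.1142.
u_2 = v_2 − 1.1142·q_1 = (3.3793, -1.0000, -2.5862, -3.8276).
‖u_2‖ = 5.8102, so q_2 = (0.5816, -0.1721, -0.4451, -0.6588).
r_{13} = q_1·v_3 = 3.1568; r_{23} = q_2·v_3 = -1.1217.
u_3 = v_3 − 3.1568·q_1 + 1.1217·q_2 = (-0.1062, 0.8069, -0.3269, -0.0838).
‖u_3‖ = 0.8811, so q_3 = (-0.1206, 0.9159, -0.3710, -0.0951).

q_3 = (-0.1206, 0.9159, -0.3710, -0.0951)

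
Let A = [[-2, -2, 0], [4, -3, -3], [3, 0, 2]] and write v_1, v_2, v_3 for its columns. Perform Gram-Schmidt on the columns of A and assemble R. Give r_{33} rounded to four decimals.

v_1 = (-2, 4, 3); ‖v_1‖ = 5.3852, so e_1 = (-0.3714, 0.7428, 0.5571).
e_1·v_2 = (-0.3714)·(-2) + 0.7428·(-3) + 0.5571·0 = -1.4856.
u_2 = v_2 + 1.4856·e_1 = (-2.5517, -1.8966, 0.8276).
‖u_2‖ = 3.2853, so e_2 = (-0.7767, -0.5773, 0.2519).
e_1·v_3 = (-0.3714)·0 + 0.7428·(-3) + 0.5571·2 = -1.1142; e_2·v_3 = (-0.7767)·0 + (-0.5773)·(-3) + 0.2519·2 = 2.2357.
u_3 = v_3 + 1.1142·e_1 − 2.2357·e_2 = (1.3227, -0.8818, 2.0575).
r_{33} = ‖u_3‖ = 2.6001.

r_{33} = 2.6001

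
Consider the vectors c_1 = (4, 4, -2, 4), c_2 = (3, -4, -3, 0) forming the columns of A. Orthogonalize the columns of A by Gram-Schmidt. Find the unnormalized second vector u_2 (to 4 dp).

e_1 = c_1/‖c_1‖ = (4, 4, -2, 4)/7.2111 = (0.5547, 0.5547, -0.2774, 0.5547).
r_{12} = e_1·c_2 = 0.2774.
u_2 = c_2 − 0.2774·e_1 = (2.8462, -4.1538, -2.9231, -0.1538).

u_2 = (2.8462, -4.1538, -2.9231, -0.1538)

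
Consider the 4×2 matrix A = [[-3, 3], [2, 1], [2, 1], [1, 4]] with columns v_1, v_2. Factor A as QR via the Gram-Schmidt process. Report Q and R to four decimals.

v_1 = (-3, 2, 2, 1); ‖v_1‖ = 4.2426, so e_1 = (-0.7071, 0.4714, 0.4714, 0.2357).
e_1·v_2 = (-0.7071)·3 + 0.4714·1 + 0.4714·1 + 0.2357·4 = -0.2357.
u_2 = v_2 + 0.2357·e_1 = (2.8333, 1.1111, 1.1111, 4.0556).
‖u_2‖ = 5.1908, so e_2 = (0.5458, 0.2141, 0.2141, 0.7813).

Q = [[-0.7071, 0.5458], [0.4714, 0.2141], [0.4714, 0.2141], [0.2357, 0.7813]], R = [[4.2426, -0.2357], [0.0000, 5.1908]]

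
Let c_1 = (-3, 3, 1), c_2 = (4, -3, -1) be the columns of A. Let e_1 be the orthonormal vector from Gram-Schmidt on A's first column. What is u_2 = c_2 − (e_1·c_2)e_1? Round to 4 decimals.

e_1 = c_1/‖c_1‖ = (-3, 3, 1)/4.3589 = (-0.6882, 0.6882, 0.2294).
r_{12} = e_1·c_2 = -5.0471.
u_2 = c_2 + 5.0471·e_1 = (0.5263, 0.4737, 0.1579).

u_2 = (0.5263, 0.4737, 0.1579)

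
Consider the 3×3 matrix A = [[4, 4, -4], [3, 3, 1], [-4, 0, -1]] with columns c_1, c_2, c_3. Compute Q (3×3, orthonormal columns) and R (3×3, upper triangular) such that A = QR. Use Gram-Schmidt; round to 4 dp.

c_1 = (4, 3, -4); ‖c_1‖ = 6.4031, so q_1 = (0.6247, 0.4685, -0.6247).
q_1·c_2 = 0.6247·4 + 0.4685·3 + (-0.6247)·0 = 3.9043.
u_2 = c_2 − 3.9043·q_1 = (1.5610, 1.1707, 2.4390).
‖u_2‖ = 3.1235, so q_2 = (0.4998, 0.3748, 0.7809).
q_1·c_3 = 0.6247·(-4) + 0.4685·1 + (-0.6247)·(-1) = -1.4056; q_2·c_3 = 0.4998·(-4) + 0.3748·1 + 0.7809·(-1) = -2.4051.
u_3 = c_3 + 1.4056·q_1 + 2.4051·q_2 = (-1.9200, 2.5600, 0.0000).
‖u_3‖ = 3.2000, so q_3 = (-0.6000, 0.8000, 0.0000).

Q = [[0.6247, 0.4998, -0.6000], [0.4685, 0.3748, 0.8000], [-0.6247, 0.7809, 0.0000]], R = [[6.4031, 3.9043, -1.4056], [0.0000, 3.1235, -2.4051], [0.0000, 0.0000, 3.2000]]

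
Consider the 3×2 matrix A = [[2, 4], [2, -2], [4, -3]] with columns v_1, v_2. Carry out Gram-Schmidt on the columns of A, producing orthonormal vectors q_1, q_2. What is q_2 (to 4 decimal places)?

v_1 = (2, 2, 4); ‖v_1‖ = 4.8990, so q_1 = (0.4082, 0.4082, 0.8165).
q_1·v_2 = 0.4082·4 + 0.4082·(-2) + 0.8165·(-3) = -1.6330.
u_2 = v_2 + 1.6330·q_1 = (4.6667, -1.3333, -1.6667).
‖u_2‖ = 5.1316, so q_2 = (0.9094, -0.2598, -0.3248).

q_2 = (0.9094, -0.2598, -0.3248)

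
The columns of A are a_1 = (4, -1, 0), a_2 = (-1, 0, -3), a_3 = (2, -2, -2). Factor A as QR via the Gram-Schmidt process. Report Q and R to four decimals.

Q = [[0.9701, -0.0195, -0.2417], [-0.2425, -0.0782, -0.9670], [0.0000, -0.9967, 0.0806]], R = [[4.1231, -0.9701, 2.4254], [0.0000, 3.0098, 2.1108], [0.0000, 0.0000, 1.2893]]

a_1 = (4, -1, 0); ‖a_1‖ = 4.1231, so q_1 = (0.9701, -0.2425, 0.0000).
q_1·a_2 = 0.9701·(-1) + (-0.2425)·0 + 0.0000·(-3) = -0.9701.
u_2 = a_2 + 0.9701·q_1 = (-0.0588, -0.2353, -3.0000).
‖u_2‖ = 3.0098, so q_2 = (-0.0195, -0.0782, -0.9967).
q_1·a_3 = 0.9701·2 + (-0.2425)·(-2) + 0.0000·(-2) = 2.4254; q_2·a_3 = (-0.0195)·2 + (-0.0782)·(-2) + (-0.9967)·(-2) = 2.1108.
u_3 = a_3 − 2.4254·q_1 − 2.1108·q_2 = (-0.3117, -1.2468, 0.1039).
‖u_3‖ = 1.2893, so q_3 = (-0.2417, -0.9670, 0.0806).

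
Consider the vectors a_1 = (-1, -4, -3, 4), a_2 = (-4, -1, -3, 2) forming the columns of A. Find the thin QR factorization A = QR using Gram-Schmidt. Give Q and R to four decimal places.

a_1 = (-1, -4, -3, 4); ‖a_1‖ = 6.4807, so q_1 = (-0.1543, -0.6172, -0.4629, 0.6172).
q_1·a_2 = (-0.1543)·(-4) + (-0.6172)·(-1) + (-0.4629)·(-3) + 0.6172·2 = 3.8576.
u_2 = a_2 − 3.8576·q_1 = (-3.4048, 1.3810, -1.2143, -0.3810).
‖u_2‖ = 3.8883, so q_2 = (-0.8756, 0.3552, -0.3123, -0.0980).

Q = [[-0.1543, -0.8756], [-0.6172, 0.3552], [-0.4629, -0.3123], [0.6172, -0.0980]], R = [[6.4807, 3.8576], [0.0000, 3.8883]]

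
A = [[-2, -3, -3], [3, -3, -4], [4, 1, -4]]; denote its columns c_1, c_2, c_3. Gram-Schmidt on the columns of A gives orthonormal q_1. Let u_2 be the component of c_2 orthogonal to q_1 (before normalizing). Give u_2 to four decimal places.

u_2 = (-2.9310, -3.1034, 0.8621)

q_1 = c_1/‖c_1‖ = (-2, 3, 4)/5.3852 = (-0.3714, 0.5571, 0.7428).
r_{12} = q_1·c_2 = 0.1857.
u_2 = c_2 − 0.1857·q_1 = (-2.9310, -3.1034, 0.8621).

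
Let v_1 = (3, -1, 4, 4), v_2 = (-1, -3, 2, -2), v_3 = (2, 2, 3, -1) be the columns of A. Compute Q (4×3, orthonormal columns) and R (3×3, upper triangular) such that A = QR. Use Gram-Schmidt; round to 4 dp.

Q = [[0.4629, -0.2357, 0.2994], [-0.1543, -0.7071, 0.5988], [0.6172, 0.4714, 0.4865], [0.6172, -0.4714, -0.5614]], R = [[6.4807, 0.0000, 1.8516], [0.0000, 4.2426, 0.0000], [0.0000, 0.0000, 3.8173]]

v_1 = (3, -1, 4, 4); ‖v_1‖ = 6.4807, so q_1 = (0.4629, -0.1543, 0.6172, 0.6172).
q_1·v_2 = 0.4629·(-1) + (-0.1543)·(-3) + 0.6172·2 + 0.6172·(-2) = 0.0000.
u_2 = v_2 + 0.0000·q_1 = (-1.0000, -3.0000, 2.0000, -2.0000).
‖u_2‖ = 4.2426, so q_2 = (-0.2357, -0.7071, 0.4714, -0.4714).
q_1·v_3 = 0.4629·2 + (-0.1543)·2 + 0.6172·3 + 0.6172·(-1) = 1.8516; q_2·v_3 = (-0.2357)·2 + (-0.7071)·2 + 0.4714·3 + (-0.4714)·(-1) = 0.0000.
u_3 = v_3 − 1.8516·q_1 + 0.0000·q_2 = (1.1429, 2.2857, 1.8571, -2.1429).
‖u_3‖ = 3.8173, so q_3 = (0.2994, 0.5988, 0.4865, -0.5614).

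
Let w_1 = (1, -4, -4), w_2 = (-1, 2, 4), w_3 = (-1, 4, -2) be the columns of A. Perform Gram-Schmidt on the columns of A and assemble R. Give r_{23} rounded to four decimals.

w_1 = (1, -4, -4); ‖w_1‖ = 5.7446, so q_1 = (0.1741, -0.6963, -0.6963).
q_1·w_2 = 0.1741·(-1) + (-0.6963)·2 + (-0.6963)·4 = -4.3519.
u_2 = w_2 + 4.3519·q_1 = (-0.2424, -1.0303, 0.9697).
‖u_2‖ = 1.4355, so q_2 = (-0.1689, -0.7177, 0.6755).
r_{23} = q_2·w_3 = -4.0531.

r_{23} = -4.0531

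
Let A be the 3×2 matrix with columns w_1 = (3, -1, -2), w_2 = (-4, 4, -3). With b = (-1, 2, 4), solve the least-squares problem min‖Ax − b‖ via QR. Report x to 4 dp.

w_1 = (3, -1, -2); ‖w_1‖ = 3.7417, so e_1 = (0.8018, -0.2673, -0.5345).
e_1·w_2 = 0.8018·(-4) + (-0.2673)·4 + (-0.5345)·(-3) = -2.6726.
u_2 = w_2 + 2.6726·e_1 = (-1.8571, 3.2857, -4.4286).
‖u_2‖ = 5.8187, so e_2 = (-0.3192, 0.5647, -0.7611).
Qᵀb = (-3.4744, -1.5958).
Back-substitute: x_2 = -1.5958/5.8187 = -0.2743.
x_1 = (-3.4744 + 2.6726·(-0.2743))/3.7417 = -1.1245.

x = (-1.1245, -0.2743)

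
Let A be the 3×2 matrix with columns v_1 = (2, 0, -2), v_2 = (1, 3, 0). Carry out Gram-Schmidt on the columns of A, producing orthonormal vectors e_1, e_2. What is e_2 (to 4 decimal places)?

e_2 = (0.1622, 0.9733, 0.1622)

v_1 = (2, 0, -2); ‖v_1‖ = 2.8284, so e_1 = (0.7071, 0.0000, -0.7071).
e_1·v_2 = 0.7071·1 + 0.0000·3 + (-0.7071)·0 = 0.7071.
u_2 = v_2 − 0.7071·e_1 = (0.5000, 3.0000, 0.5000).
‖u_2‖ = 3.0822, so e_2 = (0.1622, 0.9733, 0.1622).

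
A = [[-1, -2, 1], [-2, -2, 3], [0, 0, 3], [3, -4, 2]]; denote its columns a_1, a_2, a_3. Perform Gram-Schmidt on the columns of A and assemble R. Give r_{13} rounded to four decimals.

r_{13} = -0.2673

a_1 = (-1, -2, 0, 3); ‖a_1‖ = 3.7417, so e_1 = (-0.2673, -0.5345, 0.0000, 0.8018).
r_{13} = e_1·a_3 = -0.2673.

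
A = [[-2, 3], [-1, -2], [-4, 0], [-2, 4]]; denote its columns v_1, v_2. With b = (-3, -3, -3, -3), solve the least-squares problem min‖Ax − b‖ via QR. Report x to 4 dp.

x = (1.0379, -0.0878)

v_1 = (-2, -1, -4, -2); ‖v_1‖ = 5.0000, so e_1 = (-0.4000, -0.2000, -0.8000, -0.4000).
e_1·v_2 = (-0.4000)·3 + (-0.2000)·(-2) + (-0.8000)·0 + (-0.4000)·4 = -2.4000.
u_2 = v_2 + 2.4000·e_1 = (2.0400, -2.4800, -1.9200, 3.0400).
‖u_2‖ = 4.8208, so e_2 = (0.4232, -0.5144, -0.3983, 0.6306).
Qᵀb = (5.4000, -0.4232).
Back-substitute: x_2 = -0.4232/4.8208 = -0.0878.
x_1 = (5.4000 + 2.4000·(-0.0878))/5.0000 = 1.0379.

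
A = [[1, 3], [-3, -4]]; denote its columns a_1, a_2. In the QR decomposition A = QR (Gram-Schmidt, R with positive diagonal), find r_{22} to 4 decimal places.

e_1 = a_1/‖a_1‖ = (1, -3)/3.1623 = (0.3162, -0.9487).
r_{12} = e_1·a_2 = 4.7434.
u_2 = a_2 − 4.7434·e_1 = (1.5000, 0.5000).
r_{22} = ‖u_2‖ = 1.5811.

r_{22} = 1.5811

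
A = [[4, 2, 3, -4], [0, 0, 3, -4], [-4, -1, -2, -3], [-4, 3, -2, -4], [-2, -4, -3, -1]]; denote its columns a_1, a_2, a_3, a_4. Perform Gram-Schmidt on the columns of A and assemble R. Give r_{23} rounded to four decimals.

r_{23} = 1.6349

a_1 = (4, 0, -4, -4, -2); ‖a_1‖ = 7.2111, so e_1 = (0.5547, 0.0000, -0.5547, -0.5547, -0.2774).
e_1·a_2 = 0.5547·2 + 0.0000·0 + (-0.5547)·(-1) + (-0.5547)·3 + (-0.2774)·(-4) = 1.1094.
u_2 = a_2 − 1.1094·e_1 = (1.3846, 0.0000, -0.3846, 3.6154, -3.6923).
‖u_2‖ = 5.3637, so e_2 = (0.2581, 0.0000, -0.0717, 0.6740, -0.6884).
r_{23} = e_2·a_3 = 1.6349.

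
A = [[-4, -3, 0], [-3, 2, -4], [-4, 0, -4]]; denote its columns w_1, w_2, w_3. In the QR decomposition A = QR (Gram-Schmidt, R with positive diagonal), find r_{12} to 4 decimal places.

w_1 = (-4, -3, -4); ‖w_1‖ = 6.4031, so e_1 = (-0.6247, -0.4685, -0.6247).
r_{12} = e_1·w_2 = 0.9370.

r_{12} = 0.9370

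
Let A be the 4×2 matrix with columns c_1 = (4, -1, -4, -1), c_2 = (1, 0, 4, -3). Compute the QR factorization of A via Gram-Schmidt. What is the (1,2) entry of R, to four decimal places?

r_{12} = -1.5435

q_1 = c_1/‖c_1‖ = (4, -1, -4, -1)/5.8310 = (0.6860, -0.1715, -0.6860, -0.1715).
r_{12} = q_1·c_2 = -1.5435.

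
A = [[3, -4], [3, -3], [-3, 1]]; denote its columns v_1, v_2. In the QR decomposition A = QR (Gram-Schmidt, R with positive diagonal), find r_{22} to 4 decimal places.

r_{22} = 2.1602

e_1 = v_1/‖v_1‖ = (3, 3, -3)/5.1962 = (0.5774, 0.5774, -0.5774).
r_{12} = e_1·v_2 = -4.6188.
u_2 = v_2 + 4.6188·e_1 = (-1.3333, -0.3333, -1.6667).
r_{22} = ‖u_2‖ = 2.1602.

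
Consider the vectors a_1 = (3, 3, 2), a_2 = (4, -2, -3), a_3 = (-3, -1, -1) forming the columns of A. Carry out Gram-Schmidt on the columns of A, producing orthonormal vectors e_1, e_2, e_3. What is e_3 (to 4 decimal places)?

e_1 = a_1/‖a_1‖ = (3, 3, 2)/4.6904 = (0.6396, 0.6396, 0.4264).
r_{12} = e_1·a_2 = 0.0000.
u_2 = a_2 − 0.0000·e_1 = (4.0000, -2.0000, -3.0000).
‖u_2‖ = 5.3852, so e_2 = (0.7428, -0.3714, -0.5571).
r_{13} = e_1·a_3 = -2.9848; r_{23} = e_2·a_3 = -1.2999.
u_3 = a_3 + 2.9848·e_1 + 1.2999·e_2 = (-0.1254, 0.4263, -0.4514).
‖u_3‖ = 0.6334, so e_3 = (-0.1980, 0.6730, -0.7126).

e_3 = (-0.1980, 0.6730, -0.7126)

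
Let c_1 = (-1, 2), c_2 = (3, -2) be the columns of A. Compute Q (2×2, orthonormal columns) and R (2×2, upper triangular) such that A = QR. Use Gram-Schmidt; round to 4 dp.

e_1 = c_1/‖c_1‖ = (-1, 2)/2.2361 = (-0.4472, 0.8944).
r_{12} = e_1·c_2 = -3.1305.
u_2 = c_2 + 3.1305·e_1 = (1.6000, 0.8000).
‖u_2‖ = 1.7889, so e_2 = (0.8944, 0.4472).

Q = [[-0.4472, 0.8944], [0.8944, 0.4472]], R = [[2.2361, -3.1305], [0.0000, 1.7889]]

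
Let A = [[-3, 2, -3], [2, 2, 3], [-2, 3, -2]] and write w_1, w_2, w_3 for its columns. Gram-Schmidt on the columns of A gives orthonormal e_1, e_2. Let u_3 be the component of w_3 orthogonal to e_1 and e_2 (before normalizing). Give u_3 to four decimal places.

u_3 = (0.2222, 0.1111, -0.2222)

w_1 = (-3, 2, -2); ‖w_1‖ = 4.1231, so e_1 = (-0.7276, 0.4851, -0.4851).
e_1·w_2 = (-0.7276)·2 + 0.4851·2 + (-0.4851)·3 = -1.9403.
u_2 = w_2 + 1.9403·e_1 = (0.5882, 2.9412, 2.0588).
‖u_2‖ = 3.6380, so e_2 = (0.1617, 0.8085, 0.5659).
e_1·w_3 = (-0.7276)·(-3) + 0.4851·3 + (-0.4851)·(-2) = 4.6082; e_2·w_3 = 0.1617·(-3) + 0.8085·3 + 0.5659·(-2) = 0.8085.
u_3 = w_3 − 4.6082·e_1 − 0.8085·e_2 = (0.2222, 0.1111, -0.2222).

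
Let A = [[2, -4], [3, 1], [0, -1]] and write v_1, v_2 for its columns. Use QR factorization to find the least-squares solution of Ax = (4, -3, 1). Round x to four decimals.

e_1 = v_1/‖v_1‖ = (2, 3, 0)/3.6056 = (0.5547, 0.8321, 0.0000).
r_{12} = e_1·v_2 = -1.3868.
u_2 = v_2 + 1.3868·e_1 = (-3.2308, 2.1538, -1.0000).
‖u_2‖ = 4.0096, so e_2 = (-0.8058, 0.5372, -0.2494).
Qᵀb = (-0.2774, -5.0839).
Back-substitute: x_2 = -5.0839/4.0096 = -1.2679.
x_1 = (-0.2774 + 1.3868·(-1.2679))/3.6056 = -0.5646.

x = (-0.5646, -1.2679)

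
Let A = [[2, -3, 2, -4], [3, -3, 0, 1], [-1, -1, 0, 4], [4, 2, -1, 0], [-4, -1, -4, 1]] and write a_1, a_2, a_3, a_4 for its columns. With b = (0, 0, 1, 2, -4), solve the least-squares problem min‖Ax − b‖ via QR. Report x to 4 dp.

x = (0.3904, 0.3743, 0.6271, 0.3266)

a_1 = (2, 3, -1, 4, -4); ‖a_1‖ = 6.7823, so q_1 = (0.2949, 0.4423, -0.1474, 0.5898, -0.5898).
q_1·a_2 = 0.2949·(-3) + 0.4423·(-3) + (-0.1474)·(-1) + 0.5898·2 + (-0.5898)·(-1) = -0.2949.
u_2 = a_2 + 0.2949·q_1 = (-2.9130, -2.8696, -1.0435, 2.1739, -1.1739).
‖u_2‖ = 4.8901, so q_2 = (-0.5957, -0.5868, -0.2134, 0.4446, -0.2401).
q_1·a_3 = 0.2949·2 + 0.4423·0 + (-0.1474)·0 + 0.5898·(-1) + (-0.5898)·(-4) = 2.3591; q_2·a_3 = (-0.5957)·2 + (-0.5868)·0 + (-0.2134)·0 + 0.4446·(-1) + (-0.2401)·(-4) = -0.6757.
u_3 = a_3 − 2.3591·q_1 + 0.6757·q_2 = (0.9018, -1.4400, 0.2036, -2.0909, -2.7709).
‖u_3‖ = 3.8702, so q_3 = (0.2330, -0.3721, 0.0526, -0.5403, -0.7160).
q_1·a_4 = 0.2949·(-4) + 0.4423·1 + (-0.1474)·4 + 0.5898·0 + (-0.5898)·1 = -1.9167; q_2·a_4 = (-0.5957)·(-4) + (-0.5868)·1 + (-0.2134)·4 + 0.4446·0 + (-0.2401)·1 = 0.7024; q_3·a_4 = 0.2330·(-4) + (-0.3721)·1 + 0.0526·4 + (-0.5403)·0 + (-0.7160)·1 = -1.8096.
u_4 = a_4 + 1.9167·q_1 − 0.7024·q_2 + 1.8096·q_3 = (-2.5947, 1.5867, 3.9625, -0.1595, -1.2575).
‖u_4‖ = 5.1534, so q_4 = (-0.5035, 0.3079, 0.7689, -0.0310, -0.2440).
Qᵀb = (3.3912, 1.6360, 1.8360, 1.6830).
Back-substitute: x_4 = 1.6830/5.1534 = 0.3266.
x_3 = (1.8360 + 1.8096·0.3266)/3.8702 = 0.6271.
x_2 = (1.6360 + 0.6757·0.6271 − 0.7024·0.3266)/4.8901 = 0.3743.
x_1 = (3.3912 + 0.2949·0.3743 − 2.3591·0.6271 + 1.9167·0.3266)/6.7823 = 0.3904.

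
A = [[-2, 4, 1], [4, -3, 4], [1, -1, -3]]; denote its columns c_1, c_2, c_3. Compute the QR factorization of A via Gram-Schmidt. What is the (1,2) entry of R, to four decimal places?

r_{12} = -4.5826

c_1 = (-2, 4, 1); ‖c_1‖ = 4.5826, so q_1 = (-0.4364, 0.8729, 0.2182).
r_{12} = q_1·c_2 = -4.5826.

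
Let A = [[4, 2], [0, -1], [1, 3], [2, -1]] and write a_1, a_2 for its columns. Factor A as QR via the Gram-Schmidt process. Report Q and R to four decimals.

a_1 = (4, 0, 1, 2); ‖a_1‖ = 4.5826, so q_1 = (0.8729, 0.0000, 0.2182, 0.4364).
q_1·a_2 = 0.8729·2 + 0.0000·(-1) + 0.2182·3 + 0.4364·(-1) = 1.9640.
u_2 = a_2 − 1.9640·q_1 = (0.2857, -1.0000, 2.5714, -1.8571).
‖u_2‖ = 3.3381, so q_2 = (0.0856, -0.2996, 0.7703, -0.5563).

Q = [[0.8729, 0.0856], [0.0000, -0.2996], [0.2182, 0.7703], [0.4364, -0.5563]], R = [[4.5826, 1.9640], [0.0000, 3.3381]]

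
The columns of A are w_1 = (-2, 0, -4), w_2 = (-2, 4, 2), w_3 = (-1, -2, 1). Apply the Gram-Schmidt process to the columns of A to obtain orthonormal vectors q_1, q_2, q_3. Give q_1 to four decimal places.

w_1 = (-2, 0, -4); ‖w_1‖ = 4.4721, so q_1 = (-0.4472, 0.0000, -0.8944).

q_1 = (-0.4472, 0.0000, -0.8944)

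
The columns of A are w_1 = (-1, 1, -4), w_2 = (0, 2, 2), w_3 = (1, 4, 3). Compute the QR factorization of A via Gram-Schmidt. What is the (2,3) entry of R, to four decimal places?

q_1 = w_1/‖w_1‖ = (-1, 1, -4)/4.2426 = (-0.2357, 0.2357, -0.9428).
r_{12} = q_1·w_2 = -1.4142.
u_2 = w_2 + 1.4142·q_1 = (-0.3333, 2.3333, 0.6667).
‖u_2‖ = 2.4495, so q_2 = (-0.1361, 0.9526, 0.2722).
r_{23} = q_2·w_3 = 4.4907.

r_{23} = 4.4907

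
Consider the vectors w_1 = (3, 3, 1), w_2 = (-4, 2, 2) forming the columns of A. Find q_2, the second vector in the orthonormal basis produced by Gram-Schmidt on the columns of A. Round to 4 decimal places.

q_2 = (-0.7000, 0.5468, 0.4594)

w_1 = (3, 3, 1); ‖w_1‖ = 4.3589, so q_1 = (0.6882, 0.6882, 0.2294).
q_1·w_2 = 0.6882·(-4) + 0.6882·2 + 0.2294·2 = -0.9177.
u_2 = w_2 + 0.9177·q_1 = (-3.3684, 2.6316, 2.2105).
‖u_2‖ = 4.8123, so q_2 = (-0.7000, 0.5468, 0.4594).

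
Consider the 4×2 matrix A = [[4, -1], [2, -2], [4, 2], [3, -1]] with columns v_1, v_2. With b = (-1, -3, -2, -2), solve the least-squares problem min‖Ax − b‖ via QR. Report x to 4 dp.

e_1 = v_1/‖v_1‖ = (4, 2, 4, 3)/6.7082 = (0.5963, 0.2981, 0.5963, 0.4472).
r_{12} = e_1·v_2 = -0.4472.
u_2 = v_2 + 0.4472·e_1 = (-0.7333, -1.8667, 2.2667, -0.8000).
‖u_2‖ = 3.1305, so e_2 = (-0.2343, -0.5963, 0.7241, -0.2556).
Qᵀb = (-3.5777, 1.0861).
Back-substitute: x_2 = 1.0861/3.1305 = 0.3469.
x_1 = (-3.5777 + 0.4472·0.3469)/6.7082 = -0.5102.

x = (-0.5102, 0.3469)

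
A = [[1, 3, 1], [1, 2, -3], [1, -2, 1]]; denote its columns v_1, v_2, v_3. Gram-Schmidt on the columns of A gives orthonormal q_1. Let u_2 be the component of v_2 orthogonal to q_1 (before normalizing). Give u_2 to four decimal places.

u_2 = (2.0000, 1.0000, -3.0000)

v_1 = (1, 1, 1); ‖v_1‖ = 1.7321, so q_1 = (0.5774, 0.5774, 0.5774).
q_1·v_2 = 0.5774·3 + 0.5774·2 + 0.5774·(-2) = 1.7321.
u_2 = v_2 − 1.7321·q_1 = (2.0000, 1.0000, -3.0000).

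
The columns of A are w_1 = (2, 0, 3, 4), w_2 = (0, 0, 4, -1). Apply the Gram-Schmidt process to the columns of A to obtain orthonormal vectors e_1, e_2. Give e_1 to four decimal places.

e_1 = (0.3714, 0.0000, 0.5571, 0.7428)

w_1 = (2, 0, 3, 4); ‖w_1‖ = 5.3852, so e_1 = (0.3714, 0.0000, 0.5571, 0.7428).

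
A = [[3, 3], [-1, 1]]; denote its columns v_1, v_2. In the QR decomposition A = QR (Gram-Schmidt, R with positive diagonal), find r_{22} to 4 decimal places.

r_{22} = 1.8974

v_1 = (3, -1); ‖v_1‖ = 3.1623, so e_1 = (0.9487, -0.3162).
e_1·v_2 = 0.9487·3 + (-0.3162)·1 = 2.5298.
u_2 = v_2 − 2.5298·e_1 = (0.6000, 1.8000).
r_{22} = ‖u_2‖ = 1.8974.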